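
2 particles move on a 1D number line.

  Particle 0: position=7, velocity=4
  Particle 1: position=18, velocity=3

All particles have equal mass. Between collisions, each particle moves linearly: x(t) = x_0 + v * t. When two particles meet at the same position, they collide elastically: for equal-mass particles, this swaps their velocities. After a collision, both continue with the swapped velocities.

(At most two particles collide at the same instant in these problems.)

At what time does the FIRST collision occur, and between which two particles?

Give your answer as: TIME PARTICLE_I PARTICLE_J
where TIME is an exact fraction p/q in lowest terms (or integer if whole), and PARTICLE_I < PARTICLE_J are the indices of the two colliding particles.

Pair (0,1): pos 7,18 vel 4,3 -> gap=11, closing at 1/unit, collide at t=11
Earliest collision: t=11 between 0 and 1

Answer: 11 0 1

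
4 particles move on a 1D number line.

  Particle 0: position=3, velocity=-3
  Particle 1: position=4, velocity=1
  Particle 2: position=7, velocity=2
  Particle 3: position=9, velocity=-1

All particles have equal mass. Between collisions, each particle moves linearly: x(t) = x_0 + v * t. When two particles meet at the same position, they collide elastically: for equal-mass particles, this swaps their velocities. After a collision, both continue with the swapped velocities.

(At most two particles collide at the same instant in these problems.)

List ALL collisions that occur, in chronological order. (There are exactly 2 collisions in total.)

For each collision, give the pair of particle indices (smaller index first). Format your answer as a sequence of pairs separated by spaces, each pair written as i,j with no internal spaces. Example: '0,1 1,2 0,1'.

Answer: 2,3 1,2

Derivation:
Collision at t=2/3: particles 2 and 3 swap velocities; positions: p0=1 p1=14/3 p2=25/3 p3=25/3; velocities now: v0=-3 v1=1 v2=-1 v3=2
Collision at t=5/2: particles 1 and 2 swap velocities; positions: p0=-9/2 p1=13/2 p2=13/2 p3=12; velocities now: v0=-3 v1=-1 v2=1 v3=2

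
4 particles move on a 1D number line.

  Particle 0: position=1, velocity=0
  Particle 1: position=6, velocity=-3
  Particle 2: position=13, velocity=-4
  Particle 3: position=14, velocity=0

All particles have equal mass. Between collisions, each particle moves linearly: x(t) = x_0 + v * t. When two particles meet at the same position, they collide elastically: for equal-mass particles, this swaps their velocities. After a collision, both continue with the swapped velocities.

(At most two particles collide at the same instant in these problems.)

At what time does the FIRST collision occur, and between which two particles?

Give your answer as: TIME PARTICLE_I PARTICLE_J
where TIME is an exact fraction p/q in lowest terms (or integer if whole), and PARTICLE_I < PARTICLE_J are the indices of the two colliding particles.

Pair (0,1): pos 1,6 vel 0,-3 -> gap=5, closing at 3/unit, collide at t=5/3
Pair (1,2): pos 6,13 vel -3,-4 -> gap=7, closing at 1/unit, collide at t=7
Pair (2,3): pos 13,14 vel -4,0 -> not approaching (rel speed -4 <= 0)
Earliest collision: t=5/3 between 0 and 1

Answer: 5/3 0 1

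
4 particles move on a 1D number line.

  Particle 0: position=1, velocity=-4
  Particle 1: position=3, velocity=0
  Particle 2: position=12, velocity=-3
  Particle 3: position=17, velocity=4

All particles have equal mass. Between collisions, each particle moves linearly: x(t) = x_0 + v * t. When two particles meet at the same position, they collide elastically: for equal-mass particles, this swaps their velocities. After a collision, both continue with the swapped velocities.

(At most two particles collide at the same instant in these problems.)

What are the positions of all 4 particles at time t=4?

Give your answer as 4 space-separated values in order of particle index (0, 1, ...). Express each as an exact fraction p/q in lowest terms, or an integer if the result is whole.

Answer: -15 0 3 33

Derivation:
Collision at t=3: particles 1 and 2 swap velocities; positions: p0=-11 p1=3 p2=3 p3=29; velocities now: v0=-4 v1=-3 v2=0 v3=4
Advance to t=4 (no further collisions before then); velocities: v0=-4 v1=-3 v2=0 v3=4; positions = -15 0 3 33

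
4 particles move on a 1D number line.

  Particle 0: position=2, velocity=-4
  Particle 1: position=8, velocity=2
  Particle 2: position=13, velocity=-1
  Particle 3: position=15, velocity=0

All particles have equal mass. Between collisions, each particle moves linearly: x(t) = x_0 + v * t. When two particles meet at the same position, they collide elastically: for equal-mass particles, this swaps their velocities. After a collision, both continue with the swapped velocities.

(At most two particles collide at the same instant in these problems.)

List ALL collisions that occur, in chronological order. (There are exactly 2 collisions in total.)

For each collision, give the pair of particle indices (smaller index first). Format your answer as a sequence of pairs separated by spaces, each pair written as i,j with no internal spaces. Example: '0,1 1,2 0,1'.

Answer: 1,2 2,3

Derivation:
Collision at t=5/3: particles 1 and 2 swap velocities; positions: p0=-14/3 p1=34/3 p2=34/3 p3=15; velocities now: v0=-4 v1=-1 v2=2 v3=0
Collision at t=7/2: particles 2 and 3 swap velocities; positions: p0=-12 p1=19/2 p2=15 p3=15; velocities now: v0=-4 v1=-1 v2=0 v3=2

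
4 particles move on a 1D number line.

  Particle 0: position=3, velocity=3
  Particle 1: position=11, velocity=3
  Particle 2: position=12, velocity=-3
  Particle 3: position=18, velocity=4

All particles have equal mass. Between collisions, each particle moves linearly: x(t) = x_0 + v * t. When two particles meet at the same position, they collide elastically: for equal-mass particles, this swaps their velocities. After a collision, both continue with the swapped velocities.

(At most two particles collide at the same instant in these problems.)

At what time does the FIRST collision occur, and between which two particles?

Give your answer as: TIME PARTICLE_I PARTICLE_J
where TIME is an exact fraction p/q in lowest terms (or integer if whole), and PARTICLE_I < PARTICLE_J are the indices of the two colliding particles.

Pair (0,1): pos 3,11 vel 3,3 -> not approaching (rel speed 0 <= 0)
Pair (1,2): pos 11,12 vel 3,-3 -> gap=1, closing at 6/unit, collide at t=1/6
Pair (2,3): pos 12,18 vel -3,4 -> not approaching (rel speed -7 <= 0)
Earliest collision: t=1/6 between 1 and 2

Answer: 1/6 1 2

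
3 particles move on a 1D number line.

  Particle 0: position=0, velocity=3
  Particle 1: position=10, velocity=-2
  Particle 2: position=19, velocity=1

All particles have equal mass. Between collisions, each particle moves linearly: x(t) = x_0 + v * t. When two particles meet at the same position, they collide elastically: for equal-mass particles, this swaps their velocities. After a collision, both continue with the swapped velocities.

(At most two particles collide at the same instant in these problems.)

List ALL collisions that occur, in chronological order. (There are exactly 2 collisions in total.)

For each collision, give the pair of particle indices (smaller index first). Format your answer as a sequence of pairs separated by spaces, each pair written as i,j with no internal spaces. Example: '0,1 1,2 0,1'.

Collision at t=2: particles 0 and 1 swap velocities; positions: p0=6 p1=6 p2=21; velocities now: v0=-2 v1=3 v2=1
Collision at t=19/2: particles 1 and 2 swap velocities; positions: p0=-9 p1=57/2 p2=57/2; velocities now: v0=-2 v1=1 v2=3

Answer: 0,1 1,2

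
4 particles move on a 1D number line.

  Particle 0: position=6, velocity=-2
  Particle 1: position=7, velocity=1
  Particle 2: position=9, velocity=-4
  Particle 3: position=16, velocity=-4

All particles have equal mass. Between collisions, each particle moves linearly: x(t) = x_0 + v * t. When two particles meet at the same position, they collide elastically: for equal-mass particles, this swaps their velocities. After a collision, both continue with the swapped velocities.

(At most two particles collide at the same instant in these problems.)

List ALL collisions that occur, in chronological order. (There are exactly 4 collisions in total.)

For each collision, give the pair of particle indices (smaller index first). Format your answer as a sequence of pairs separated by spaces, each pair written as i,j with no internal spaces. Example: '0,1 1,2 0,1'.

Answer: 1,2 0,1 2,3 1,2

Derivation:
Collision at t=2/5: particles 1 and 2 swap velocities; positions: p0=26/5 p1=37/5 p2=37/5 p3=72/5; velocities now: v0=-2 v1=-4 v2=1 v3=-4
Collision at t=3/2: particles 0 and 1 swap velocities; positions: p0=3 p1=3 p2=17/2 p3=10; velocities now: v0=-4 v1=-2 v2=1 v3=-4
Collision at t=9/5: particles 2 and 3 swap velocities; positions: p0=9/5 p1=12/5 p2=44/5 p3=44/5; velocities now: v0=-4 v1=-2 v2=-4 v3=1
Collision at t=5: particles 1 and 2 swap velocities; positions: p0=-11 p1=-4 p2=-4 p3=12; velocities now: v0=-4 v1=-4 v2=-2 v3=1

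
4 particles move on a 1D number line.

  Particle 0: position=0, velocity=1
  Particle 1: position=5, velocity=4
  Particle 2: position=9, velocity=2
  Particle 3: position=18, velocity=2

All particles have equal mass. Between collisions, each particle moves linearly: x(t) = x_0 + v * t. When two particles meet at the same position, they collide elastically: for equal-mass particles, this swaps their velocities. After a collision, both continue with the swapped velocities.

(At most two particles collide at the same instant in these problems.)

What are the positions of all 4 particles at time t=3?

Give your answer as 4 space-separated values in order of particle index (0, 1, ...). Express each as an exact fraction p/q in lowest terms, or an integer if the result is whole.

Collision at t=2: particles 1 and 2 swap velocities; positions: p0=2 p1=13 p2=13 p3=22; velocities now: v0=1 v1=2 v2=4 v3=2
Advance to t=3 (no further collisions before then); velocities: v0=1 v1=2 v2=4 v3=2; positions = 3 15 17 24

Answer: 3 15 17 24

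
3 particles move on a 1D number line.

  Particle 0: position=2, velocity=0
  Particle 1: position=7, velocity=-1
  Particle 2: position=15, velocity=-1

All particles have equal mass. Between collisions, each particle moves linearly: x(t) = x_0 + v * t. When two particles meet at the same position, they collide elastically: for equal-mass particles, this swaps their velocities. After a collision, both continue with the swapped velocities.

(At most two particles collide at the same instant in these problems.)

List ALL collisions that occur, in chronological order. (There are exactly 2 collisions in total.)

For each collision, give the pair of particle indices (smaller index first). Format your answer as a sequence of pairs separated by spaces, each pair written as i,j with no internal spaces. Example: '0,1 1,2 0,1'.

Answer: 0,1 1,2

Derivation:
Collision at t=5: particles 0 and 1 swap velocities; positions: p0=2 p1=2 p2=10; velocities now: v0=-1 v1=0 v2=-1
Collision at t=13: particles 1 and 2 swap velocities; positions: p0=-6 p1=2 p2=2; velocities now: v0=-1 v1=-1 v2=0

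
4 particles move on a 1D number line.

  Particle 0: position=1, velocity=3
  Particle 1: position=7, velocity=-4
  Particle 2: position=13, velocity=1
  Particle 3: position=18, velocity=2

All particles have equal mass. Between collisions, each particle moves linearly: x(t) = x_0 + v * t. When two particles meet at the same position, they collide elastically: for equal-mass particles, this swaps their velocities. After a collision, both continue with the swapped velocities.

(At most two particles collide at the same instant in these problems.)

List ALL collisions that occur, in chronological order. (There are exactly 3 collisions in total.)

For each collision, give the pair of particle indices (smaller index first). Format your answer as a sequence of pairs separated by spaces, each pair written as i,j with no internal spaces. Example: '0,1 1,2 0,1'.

Collision at t=6/7: particles 0 and 1 swap velocities; positions: p0=25/7 p1=25/7 p2=97/7 p3=138/7; velocities now: v0=-4 v1=3 v2=1 v3=2
Collision at t=6: particles 1 and 2 swap velocities; positions: p0=-17 p1=19 p2=19 p3=30; velocities now: v0=-4 v1=1 v2=3 v3=2
Collision at t=17: particles 2 and 3 swap velocities; positions: p0=-61 p1=30 p2=52 p3=52; velocities now: v0=-4 v1=1 v2=2 v3=3

Answer: 0,1 1,2 2,3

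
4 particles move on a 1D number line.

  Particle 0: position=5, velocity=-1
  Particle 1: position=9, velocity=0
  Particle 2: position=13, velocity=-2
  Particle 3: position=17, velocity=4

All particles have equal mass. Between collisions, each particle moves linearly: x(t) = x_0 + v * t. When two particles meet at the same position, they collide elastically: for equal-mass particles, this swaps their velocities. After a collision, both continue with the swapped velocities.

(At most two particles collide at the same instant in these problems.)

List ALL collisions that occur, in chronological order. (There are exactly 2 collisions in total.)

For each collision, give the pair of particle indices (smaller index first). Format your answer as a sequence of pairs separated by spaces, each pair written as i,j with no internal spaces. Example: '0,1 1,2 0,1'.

Answer: 1,2 0,1

Derivation:
Collision at t=2: particles 1 and 2 swap velocities; positions: p0=3 p1=9 p2=9 p3=25; velocities now: v0=-1 v1=-2 v2=0 v3=4
Collision at t=8: particles 0 and 1 swap velocities; positions: p0=-3 p1=-3 p2=9 p3=49; velocities now: v0=-2 v1=-1 v2=0 v3=4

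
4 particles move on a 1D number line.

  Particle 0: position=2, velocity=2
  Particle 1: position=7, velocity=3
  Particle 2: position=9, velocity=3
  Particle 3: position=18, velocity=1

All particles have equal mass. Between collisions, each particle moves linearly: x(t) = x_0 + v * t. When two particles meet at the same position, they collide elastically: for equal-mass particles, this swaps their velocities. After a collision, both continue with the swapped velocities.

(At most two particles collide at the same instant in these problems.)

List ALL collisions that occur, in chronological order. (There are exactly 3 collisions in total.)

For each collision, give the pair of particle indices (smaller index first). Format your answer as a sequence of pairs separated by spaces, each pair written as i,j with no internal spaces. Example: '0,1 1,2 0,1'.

Answer: 2,3 1,2 0,1

Derivation:
Collision at t=9/2: particles 2 and 3 swap velocities; positions: p0=11 p1=41/2 p2=45/2 p3=45/2; velocities now: v0=2 v1=3 v2=1 v3=3
Collision at t=11/2: particles 1 and 2 swap velocities; positions: p0=13 p1=47/2 p2=47/2 p3=51/2; velocities now: v0=2 v1=1 v2=3 v3=3
Collision at t=16: particles 0 and 1 swap velocities; positions: p0=34 p1=34 p2=55 p3=57; velocities now: v0=1 v1=2 v2=3 v3=3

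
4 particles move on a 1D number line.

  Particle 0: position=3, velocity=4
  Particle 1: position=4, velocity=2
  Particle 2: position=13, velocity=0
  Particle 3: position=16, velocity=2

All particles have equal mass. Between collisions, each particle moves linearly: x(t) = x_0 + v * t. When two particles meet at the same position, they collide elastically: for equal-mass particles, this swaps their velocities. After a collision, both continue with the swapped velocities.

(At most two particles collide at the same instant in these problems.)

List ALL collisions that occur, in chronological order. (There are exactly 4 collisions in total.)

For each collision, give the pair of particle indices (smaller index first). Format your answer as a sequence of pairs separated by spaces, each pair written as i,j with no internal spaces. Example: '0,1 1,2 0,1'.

Collision at t=1/2: particles 0 and 1 swap velocities; positions: p0=5 p1=5 p2=13 p3=17; velocities now: v0=2 v1=4 v2=0 v3=2
Collision at t=5/2: particles 1 and 2 swap velocities; positions: p0=9 p1=13 p2=13 p3=21; velocities now: v0=2 v1=0 v2=4 v3=2
Collision at t=9/2: particles 0 and 1 swap velocities; positions: p0=13 p1=13 p2=21 p3=25; velocities now: v0=0 v1=2 v2=4 v3=2
Collision at t=13/2: particles 2 and 3 swap velocities; positions: p0=13 p1=17 p2=29 p3=29; velocities now: v0=0 v1=2 v2=2 v3=4

Answer: 0,1 1,2 0,1 2,3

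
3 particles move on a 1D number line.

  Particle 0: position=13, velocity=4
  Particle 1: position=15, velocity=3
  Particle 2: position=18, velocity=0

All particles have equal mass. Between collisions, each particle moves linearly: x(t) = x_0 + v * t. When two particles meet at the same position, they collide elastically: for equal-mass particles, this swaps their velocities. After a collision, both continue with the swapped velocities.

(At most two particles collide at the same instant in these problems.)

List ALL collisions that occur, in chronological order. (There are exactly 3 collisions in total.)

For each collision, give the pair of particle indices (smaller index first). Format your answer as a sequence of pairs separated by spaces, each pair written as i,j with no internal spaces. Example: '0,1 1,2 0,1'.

Collision at t=1: particles 1 and 2 swap velocities; positions: p0=17 p1=18 p2=18; velocities now: v0=4 v1=0 v2=3
Collision at t=5/4: particles 0 and 1 swap velocities; positions: p0=18 p1=18 p2=75/4; velocities now: v0=0 v1=4 v2=3
Collision at t=2: particles 1 and 2 swap velocities; positions: p0=18 p1=21 p2=21; velocities now: v0=0 v1=3 v2=4

Answer: 1,2 0,1 1,2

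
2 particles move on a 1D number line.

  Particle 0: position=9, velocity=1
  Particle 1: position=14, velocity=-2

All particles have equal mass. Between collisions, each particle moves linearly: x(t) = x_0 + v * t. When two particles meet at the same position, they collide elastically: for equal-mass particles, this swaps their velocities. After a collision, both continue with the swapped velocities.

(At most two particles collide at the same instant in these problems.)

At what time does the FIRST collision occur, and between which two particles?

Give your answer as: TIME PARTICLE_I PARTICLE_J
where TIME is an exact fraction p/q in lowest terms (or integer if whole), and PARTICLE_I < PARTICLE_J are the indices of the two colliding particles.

Pair (0,1): pos 9,14 vel 1,-2 -> gap=5, closing at 3/unit, collide at t=5/3
Earliest collision: t=5/3 between 0 and 1

Answer: 5/3 0 1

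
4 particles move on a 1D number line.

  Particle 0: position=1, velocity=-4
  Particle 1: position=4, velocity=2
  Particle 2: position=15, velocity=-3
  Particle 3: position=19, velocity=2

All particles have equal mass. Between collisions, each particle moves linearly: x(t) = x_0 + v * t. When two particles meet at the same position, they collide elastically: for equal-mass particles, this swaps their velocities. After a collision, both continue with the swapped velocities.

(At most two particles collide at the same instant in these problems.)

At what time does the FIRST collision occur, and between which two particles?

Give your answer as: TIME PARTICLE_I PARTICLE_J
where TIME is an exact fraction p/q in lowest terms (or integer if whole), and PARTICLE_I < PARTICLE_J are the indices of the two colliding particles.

Pair (0,1): pos 1,4 vel -4,2 -> not approaching (rel speed -6 <= 0)
Pair (1,2): pos 4,15 vel 2,-3 -> gap=11, closing at 5/unit, collide at t=11/5
Pair (2,3): pos 15,19 vel -3,2 -> not approaching (rel speed -5 <= 0)
Earliest collision: t=11/5 between 1 and 2

Answer: 11/5 1 2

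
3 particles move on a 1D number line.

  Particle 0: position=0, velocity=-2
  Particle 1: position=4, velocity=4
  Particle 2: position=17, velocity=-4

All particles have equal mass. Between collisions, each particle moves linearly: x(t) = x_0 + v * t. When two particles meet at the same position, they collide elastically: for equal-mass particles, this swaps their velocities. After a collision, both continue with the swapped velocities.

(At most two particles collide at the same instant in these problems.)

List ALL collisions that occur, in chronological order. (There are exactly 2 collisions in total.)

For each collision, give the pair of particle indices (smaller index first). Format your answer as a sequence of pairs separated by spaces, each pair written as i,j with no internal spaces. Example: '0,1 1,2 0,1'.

Answer: 1,2 0,1

Derivation:
Collision at t=13/8: particles 1 and 2 swap velocities; positions: p0=-13/4 p1=21/2 p2=21/2; velocities now: v0=-2 v1=-4 v2=4
Collision at t=17/2: particles 0 and 1 swap velocities; positions: p0=-17 p1=-17 p2=38; velocities now: v0=-4 v1=-2 v2=4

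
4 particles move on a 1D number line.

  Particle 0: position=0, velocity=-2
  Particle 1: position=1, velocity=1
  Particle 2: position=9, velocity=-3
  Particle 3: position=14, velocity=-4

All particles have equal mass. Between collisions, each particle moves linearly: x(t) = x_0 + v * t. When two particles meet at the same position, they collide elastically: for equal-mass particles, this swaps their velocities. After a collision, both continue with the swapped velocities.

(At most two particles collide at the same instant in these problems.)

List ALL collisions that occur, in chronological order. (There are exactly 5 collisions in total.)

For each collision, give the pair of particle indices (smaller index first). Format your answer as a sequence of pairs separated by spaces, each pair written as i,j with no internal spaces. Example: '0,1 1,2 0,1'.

Answer: 1,2 2,3 1,2 0,1 1,2

Derivation:
Collision at t=2: particles 1 and 2 swap velocities; positions: p0=-4 p1=3 p2=3 p3=6; velocities now: v0=-2 v1=-3 v2=1 v3=-4
Collision at t=13/5: particles 2 and 3 swap velocities; positions: p0=-26/5 p1=6/5 p2=18/5 p3=18/5; velocities now: v0=-2 v1=-3 v2=-4 v3=1
Collision at t=5: particles 1 and 2 swap velocities; positions: p0=-10 p1=-6 p2=-6 p3=6; velocities now: v0=-2 v1=-4 v2=-3 v3=1
Collision at t=7: particles 0 and 1 swap velocities; positions: p0=-14 p1=-14 p2=-12 p3=8; velocities now: v0=-4 v1=-2 v2=-3 v3=1
Collision at t=9: particles 1 and 2 swap velocities; positions: p0=-22 p1=-18 p2=-18 p3=10; velocities now: v0=-4 v1=-3 v2=-2 v3=1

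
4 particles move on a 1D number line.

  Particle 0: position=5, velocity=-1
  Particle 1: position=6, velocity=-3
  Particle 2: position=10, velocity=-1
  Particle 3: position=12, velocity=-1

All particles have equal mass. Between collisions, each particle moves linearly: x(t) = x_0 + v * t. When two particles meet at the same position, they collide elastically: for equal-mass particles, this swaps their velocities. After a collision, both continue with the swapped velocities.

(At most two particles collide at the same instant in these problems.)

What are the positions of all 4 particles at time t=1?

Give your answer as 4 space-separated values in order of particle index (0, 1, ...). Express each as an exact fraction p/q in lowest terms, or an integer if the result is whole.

Answer: 3 4 9 11

Derivation:
Collision at t=1/2: particles 0 and 1 swap velocities; positions: p0=9/2 p1=9/2 p2=19/2 p3=23/2; velocities now: v0=-3 v1=-1 v2=-1 v3=-1
Advance to t=1 (no further collisions before then); velocities: v0=-3 v1=-1 v2=-1 v3=-1; positions = 3 4 9 11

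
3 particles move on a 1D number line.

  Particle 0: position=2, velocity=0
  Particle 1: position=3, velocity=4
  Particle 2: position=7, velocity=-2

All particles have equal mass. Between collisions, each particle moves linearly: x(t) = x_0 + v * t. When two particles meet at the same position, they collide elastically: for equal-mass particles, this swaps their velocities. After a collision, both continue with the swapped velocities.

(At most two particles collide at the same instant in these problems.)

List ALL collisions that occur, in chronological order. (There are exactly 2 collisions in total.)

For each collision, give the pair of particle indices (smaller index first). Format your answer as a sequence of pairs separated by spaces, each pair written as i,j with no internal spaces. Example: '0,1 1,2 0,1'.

Answer: 1,2 0,1

Derivation:
Collision at t=2/3: particles 1 and 2 swap velocities; positions: p0=2 p1=17/3 p2=17/3; velocities now: v0=0 v1=-2 v2=4
Collision at t=5/2: particles 0 and 1 swap velocities; positions: p0=2 p1=2 p2=13; velocities now: v0=-2 v1=0 v2=4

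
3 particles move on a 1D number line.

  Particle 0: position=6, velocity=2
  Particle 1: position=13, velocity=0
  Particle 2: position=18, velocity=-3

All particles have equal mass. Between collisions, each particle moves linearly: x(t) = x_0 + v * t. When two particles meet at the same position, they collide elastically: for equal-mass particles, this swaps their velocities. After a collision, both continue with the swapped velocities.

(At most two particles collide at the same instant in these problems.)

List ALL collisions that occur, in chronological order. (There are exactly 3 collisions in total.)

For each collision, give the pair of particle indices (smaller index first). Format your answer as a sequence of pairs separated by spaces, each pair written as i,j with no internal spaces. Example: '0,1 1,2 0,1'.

Answer: 1,2 0,1 1,2

Derivation:
Collision at t=5/3: particles 1 and 2 swap velocities; positions: p0=28/3 p1=13 p2=13; velocities now: v0=2 v1=-3 v2=0
Collision at t=12/5: particles 0 and 1 swap velocities; positions: p0=54/5 p1=54/5 p2=13; velocities now: v0=-3 v1=2 v2=0
Collision at t=7/2: particles 1 and 2 swap velocities; positions: p0=15/2 p1=13 p2=13; velocities now: v0=-3 v1=0 v2=2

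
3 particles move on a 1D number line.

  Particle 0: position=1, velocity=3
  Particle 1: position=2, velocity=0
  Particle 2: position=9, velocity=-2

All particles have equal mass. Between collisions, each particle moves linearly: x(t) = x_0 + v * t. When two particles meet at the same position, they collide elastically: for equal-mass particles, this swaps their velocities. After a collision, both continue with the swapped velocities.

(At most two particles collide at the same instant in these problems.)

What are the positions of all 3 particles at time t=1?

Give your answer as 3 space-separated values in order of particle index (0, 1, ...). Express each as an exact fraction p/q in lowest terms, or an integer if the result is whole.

Collision at t=1/3: particles 0 and 1 swap velocities; positions: p0=2 p1=2 p2=25/3; velocities now: v0=0 v1=3 v2=-2
Advance to t=1 (no further collisions before then); velocities: v0=0 v1=3 v2=-2; positions = 2 4 7

Answer: 2 4 7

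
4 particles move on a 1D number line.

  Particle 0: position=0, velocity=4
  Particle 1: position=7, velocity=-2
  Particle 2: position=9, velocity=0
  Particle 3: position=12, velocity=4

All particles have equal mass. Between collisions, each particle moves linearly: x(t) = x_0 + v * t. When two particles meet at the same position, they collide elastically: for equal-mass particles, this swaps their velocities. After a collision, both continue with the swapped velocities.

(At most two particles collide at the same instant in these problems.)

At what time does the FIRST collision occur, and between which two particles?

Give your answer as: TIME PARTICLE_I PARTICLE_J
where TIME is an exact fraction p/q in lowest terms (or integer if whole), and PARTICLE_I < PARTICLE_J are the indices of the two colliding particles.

Answer: 7/6 0 1

Derivation:
Pair (0,1): pos 0,7 vel 4,-2 -> gap=7, closing at 6/unit, collide at t=7/6
Pair (1,2): pos 7,9 vel -2,0 -> not approaching (rel speed -2 <= 0)
Pair (2,3): pos 9,12 vel 0,4 -> not approaching (rel speed -4 <= 0)
Earliest collision: t=7/6 between 0 and 1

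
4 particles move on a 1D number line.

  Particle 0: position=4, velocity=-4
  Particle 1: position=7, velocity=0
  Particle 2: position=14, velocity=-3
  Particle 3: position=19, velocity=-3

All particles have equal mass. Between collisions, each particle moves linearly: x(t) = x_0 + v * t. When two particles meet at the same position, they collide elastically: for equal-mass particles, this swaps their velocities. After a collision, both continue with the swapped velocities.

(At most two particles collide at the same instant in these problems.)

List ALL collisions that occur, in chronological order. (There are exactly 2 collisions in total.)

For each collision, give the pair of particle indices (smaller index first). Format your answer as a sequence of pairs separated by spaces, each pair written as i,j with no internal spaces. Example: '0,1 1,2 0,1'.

Answer: 1,2 2,3

Derivation:
Collision at t=7/3: particles 1 and 2 swap velocities; positions: p0=-16/3 p1=7 p2=7 p3=12; velocities now: v0=-4 v1=-3 v2=0 v3=-3
Collision at t=4: particles 2 and 3 swap velocities; positions: p0=-12 p1=2 p2=7 p3=7; velocities now: v0=-4 v1=-3 v2=-3 v3=0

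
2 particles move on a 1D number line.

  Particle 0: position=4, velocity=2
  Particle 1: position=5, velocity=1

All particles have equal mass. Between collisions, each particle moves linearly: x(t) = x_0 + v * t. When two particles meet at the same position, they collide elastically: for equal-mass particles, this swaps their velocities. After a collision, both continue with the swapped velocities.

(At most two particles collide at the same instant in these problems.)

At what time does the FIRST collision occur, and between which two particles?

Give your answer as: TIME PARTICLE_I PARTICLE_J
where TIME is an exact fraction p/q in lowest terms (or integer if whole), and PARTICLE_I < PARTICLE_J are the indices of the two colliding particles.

Pair (0,1): pos 4,5 vel 2,1 -> gap=1, closing at 1/unit, collide at t=1
Earliest collision: t=1 between 0 and 1

Answer: 1 0 1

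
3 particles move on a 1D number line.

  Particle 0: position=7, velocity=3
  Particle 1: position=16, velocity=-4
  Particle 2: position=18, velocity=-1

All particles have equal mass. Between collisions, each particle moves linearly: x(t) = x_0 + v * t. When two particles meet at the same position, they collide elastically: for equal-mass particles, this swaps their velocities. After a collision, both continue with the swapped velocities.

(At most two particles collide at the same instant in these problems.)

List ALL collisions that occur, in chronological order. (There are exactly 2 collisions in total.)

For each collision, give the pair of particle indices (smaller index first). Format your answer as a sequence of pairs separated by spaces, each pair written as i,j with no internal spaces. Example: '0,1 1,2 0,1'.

Collision at t=9/7: particles 0 and 1 swap velocities; positions: p0=76/7 p1=76/7 p2=117/7; velocities now: v0=-4 v1=3 v2=-1
Collision at t=11/4: particles 1 and 2 swap velocities; positions: p0=5 p1=61/4 p2=61/4; velocities now: v0=-4 v1=-1 v2=3

Answer: 0,1 1,2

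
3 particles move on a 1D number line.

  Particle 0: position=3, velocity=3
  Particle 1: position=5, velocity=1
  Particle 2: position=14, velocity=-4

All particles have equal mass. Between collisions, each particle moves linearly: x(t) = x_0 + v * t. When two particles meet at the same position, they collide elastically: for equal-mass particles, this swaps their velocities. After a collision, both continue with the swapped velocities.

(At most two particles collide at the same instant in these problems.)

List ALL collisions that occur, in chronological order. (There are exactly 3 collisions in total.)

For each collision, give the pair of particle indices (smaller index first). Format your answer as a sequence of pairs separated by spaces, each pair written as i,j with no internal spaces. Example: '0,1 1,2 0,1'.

Collision at t=1: particles 0 and 1 swap velocities; positions: p0=6 p1=6 p2=10; velocities now: v0=1 v1=3 v2=-4
Collision at t=11/7: particles 1 and 2 swap velocities; positions: p0=46/7 p1=54/7 p2=54/7; velocities now: v0=1 v1=-4 v2=3
Collision at t=9/5: particles 0 and 1 swap velocities; positions: p0=34/5 p1=34/5 p2=42/5; velocities now: v0=-4 v1=1 v2=3

Answer: 0,1 1,2 0,1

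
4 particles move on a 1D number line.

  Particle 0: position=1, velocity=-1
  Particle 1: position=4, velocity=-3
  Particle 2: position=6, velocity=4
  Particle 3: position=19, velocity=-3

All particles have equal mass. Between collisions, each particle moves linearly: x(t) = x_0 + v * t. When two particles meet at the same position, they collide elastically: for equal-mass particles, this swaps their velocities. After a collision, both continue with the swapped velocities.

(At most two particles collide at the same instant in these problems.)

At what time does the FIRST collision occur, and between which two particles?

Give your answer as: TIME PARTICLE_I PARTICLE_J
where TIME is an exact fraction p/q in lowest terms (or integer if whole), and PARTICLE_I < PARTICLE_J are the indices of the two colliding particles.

Answer: 3/2 0 1

Derivation:
Pair (0,1): pos 1,4 vel -1,-3 -> gap=3, closing at 2/unit, collide at t=3/2
Pair (1,2): pos 4,6 vel -3,4 -> not approaching (rel speed -7 <= 0)
Pair (2,3): pos 6,19 vel 4,-3 -> gap=13, closing at 7/unit, collide at t=13/7
Earliest collision: t=3/2 between 0 and 1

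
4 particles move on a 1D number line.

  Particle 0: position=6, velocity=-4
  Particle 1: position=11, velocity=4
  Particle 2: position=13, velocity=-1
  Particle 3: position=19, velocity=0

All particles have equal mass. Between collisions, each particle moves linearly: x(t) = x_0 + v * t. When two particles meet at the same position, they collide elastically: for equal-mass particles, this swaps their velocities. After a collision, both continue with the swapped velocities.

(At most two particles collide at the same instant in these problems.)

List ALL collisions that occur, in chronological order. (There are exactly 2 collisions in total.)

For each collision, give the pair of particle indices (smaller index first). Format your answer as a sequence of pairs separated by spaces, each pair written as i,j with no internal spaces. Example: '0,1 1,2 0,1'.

Collision at t=2/5: particles 1 and 2 swap velocities; positions: p0=22/5 p1=63/5 p2=63/5 p3=19; velocities now: v0=-4 v1=-1 v2=4 v3=0
Collision at t=2: particles 2 and 3 swap velocities; positions: p0=-2 p1=11 p2=19 p3=19; velocities now: v0=-4 v1=-1 v2=0 v3=4

Answer: 1,2 2,3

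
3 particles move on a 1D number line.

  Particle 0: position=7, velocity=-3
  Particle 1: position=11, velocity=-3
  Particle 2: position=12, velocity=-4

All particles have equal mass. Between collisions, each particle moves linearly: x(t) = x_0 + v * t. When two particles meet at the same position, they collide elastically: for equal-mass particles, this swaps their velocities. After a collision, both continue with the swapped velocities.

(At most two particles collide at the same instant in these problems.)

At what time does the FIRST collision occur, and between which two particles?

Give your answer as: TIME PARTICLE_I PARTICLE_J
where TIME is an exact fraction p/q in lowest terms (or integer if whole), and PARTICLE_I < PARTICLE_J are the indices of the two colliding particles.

Answer: 1 1 2

Derivation:
Pair (0,1): pos 7,11 vel -3,-3 -> not approaching (rel speed 0 <= 0)
Pair (1,2): pos 11,12 vel -3,-4 -> gap=1, closing at 1/unit, collide at t=1
Earliest collision: t=1 between 1 and 2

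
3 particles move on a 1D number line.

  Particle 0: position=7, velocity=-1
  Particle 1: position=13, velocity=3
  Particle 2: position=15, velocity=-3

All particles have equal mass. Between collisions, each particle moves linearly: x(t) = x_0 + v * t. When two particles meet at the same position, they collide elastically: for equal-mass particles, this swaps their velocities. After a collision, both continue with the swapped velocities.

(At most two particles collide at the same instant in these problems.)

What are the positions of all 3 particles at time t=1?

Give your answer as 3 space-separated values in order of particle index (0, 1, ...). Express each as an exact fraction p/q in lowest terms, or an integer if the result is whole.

Answer: 6 12 16

Derivation:
Collision at t=1/3: particles 1 and 2 swap velocities; positions: p0=20/3 p1=14 p2=14; velocities now: v0=-1 v1=-3 v2=3
Advance to t=1 (no further collisions before then); velocities: v0=-1 v1=-3 v2=3; positions = 6 12 16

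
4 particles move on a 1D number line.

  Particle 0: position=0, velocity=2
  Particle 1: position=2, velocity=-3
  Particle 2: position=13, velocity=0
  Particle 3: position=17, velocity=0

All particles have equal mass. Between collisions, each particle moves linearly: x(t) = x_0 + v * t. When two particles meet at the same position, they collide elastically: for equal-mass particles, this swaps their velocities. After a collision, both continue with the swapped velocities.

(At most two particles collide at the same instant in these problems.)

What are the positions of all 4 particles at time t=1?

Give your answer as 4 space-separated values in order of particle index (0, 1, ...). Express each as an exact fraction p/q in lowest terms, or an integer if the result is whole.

Collision at t=2/5: particles 0 and 1 swap velocities; positions: p0=4/5 p1=4/5 p2=13 p3=17; velocities now: v0=-3 v1=2 v2=0 v3=0
Advance to t=1 (no further collisions before then); velocities: v0=-3 v1=2 v2=0 v3=0; positions = -1 2 13 17

Answer: -1 2 13 17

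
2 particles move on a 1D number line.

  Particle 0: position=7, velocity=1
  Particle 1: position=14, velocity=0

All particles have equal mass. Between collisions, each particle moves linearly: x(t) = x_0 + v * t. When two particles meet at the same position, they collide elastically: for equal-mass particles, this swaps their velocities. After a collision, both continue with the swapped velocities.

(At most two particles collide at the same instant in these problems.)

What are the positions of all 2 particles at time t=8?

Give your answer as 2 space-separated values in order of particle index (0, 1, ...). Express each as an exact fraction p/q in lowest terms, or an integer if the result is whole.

Answer: 14 15

Derivation:
Collision at t=7: particles 0 and 1 swap velocities; positions: p0=14 p1=14; velocities now: v0=0 v1=1
Advance to t=8 (no further collisions before then); velocities: v0=0 v1=1; positions = 14 15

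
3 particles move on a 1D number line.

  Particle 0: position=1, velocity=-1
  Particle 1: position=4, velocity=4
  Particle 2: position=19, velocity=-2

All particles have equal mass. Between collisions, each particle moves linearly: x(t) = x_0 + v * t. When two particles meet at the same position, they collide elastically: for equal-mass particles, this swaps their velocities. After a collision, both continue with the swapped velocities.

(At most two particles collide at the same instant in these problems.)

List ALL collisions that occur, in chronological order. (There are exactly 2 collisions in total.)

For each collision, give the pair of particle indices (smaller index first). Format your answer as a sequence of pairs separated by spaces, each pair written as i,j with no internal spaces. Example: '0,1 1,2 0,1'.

Collision at t=5/2: particles 1 and 2 swap velocities; positions: p0=-3/2 p1=14 p2=14; velocities now: v0=-1 v1=-2 v2=4
Collision at t=18: particles 0 and 1 swap velocities; positions: p0=-17 p1=-17 p2=76; velocities now: v0=-2 v1=-1 v2=4

Answer: 1,2 0,1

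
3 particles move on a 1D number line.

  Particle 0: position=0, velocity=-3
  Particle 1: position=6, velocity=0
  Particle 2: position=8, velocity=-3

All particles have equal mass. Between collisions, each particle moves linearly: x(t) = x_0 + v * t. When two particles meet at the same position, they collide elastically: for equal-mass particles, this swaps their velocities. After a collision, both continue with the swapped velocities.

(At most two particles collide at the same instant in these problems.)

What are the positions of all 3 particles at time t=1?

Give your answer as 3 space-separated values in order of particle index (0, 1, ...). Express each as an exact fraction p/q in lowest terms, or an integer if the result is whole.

Collision at t=2/3: particles 1 and 2 swap velocities; positions: p0=-2 p1=6 p2=6; velocities now: v0=-3 v1=-3 v2=0
Advance to t=1 (no further collisions before then); velocities: v0=-3 v1=-3 v2=0; positions = -3 5 6

Answer: -3 5 6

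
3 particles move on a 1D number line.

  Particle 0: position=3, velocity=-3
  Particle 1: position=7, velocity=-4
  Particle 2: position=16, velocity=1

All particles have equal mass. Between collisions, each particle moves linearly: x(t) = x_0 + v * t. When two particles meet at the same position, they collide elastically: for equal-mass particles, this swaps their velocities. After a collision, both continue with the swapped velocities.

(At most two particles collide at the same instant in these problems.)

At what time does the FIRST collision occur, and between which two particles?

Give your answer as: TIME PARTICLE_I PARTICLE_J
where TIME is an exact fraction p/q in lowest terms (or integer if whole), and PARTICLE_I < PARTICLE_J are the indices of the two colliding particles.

Answer: 4 0 1

Derivation:
Pair (0,1): pos 3,7 vel -3,-4 -> gap=4, closing at 1/unit, collide at t=4
Pair (1,2): pos 7,16 vel -4,1 -> not approaching (rel speed -5 <= 0)
Earliest collision: t=4 between 0 and 1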